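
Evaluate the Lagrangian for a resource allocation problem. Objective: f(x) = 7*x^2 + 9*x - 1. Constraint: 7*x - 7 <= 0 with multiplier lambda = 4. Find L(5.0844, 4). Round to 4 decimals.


Step 1: Evaluate f(x).
f(5.0844) = 7*5.0844^2 + 9*5.0844 - 1 = 225.7175
Step 2: Evaluate g(x).
g(5.0844) = 7*5.0844 - 7 = 28.5908
Step 3: Compute Lagrangian.
L = 225.7175 + 4*28.5908 = 340.0807


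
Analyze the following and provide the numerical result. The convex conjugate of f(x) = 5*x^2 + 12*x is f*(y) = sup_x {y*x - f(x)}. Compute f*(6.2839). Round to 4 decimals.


f*(y) = sup_x {y*x - a*x^2 - b*x} = sup_x {(y-b)*x - a*x^2}
FOC: (y - b) - 2a*x = 0 => x* = (y - b)/(2a)
x* = (6.2839 - 12)/(2*5) = -0.5716
f*(6.2839) = (y-b)^2/(4a) = (6.2839 - 12)^2/(4*5)
= 32.6738/20 = 1.6337


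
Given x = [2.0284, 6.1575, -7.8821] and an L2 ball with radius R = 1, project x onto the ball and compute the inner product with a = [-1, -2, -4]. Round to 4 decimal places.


Step 1: Compute ||x|| (intermediates to 6 decimals).
||x|| = sqrt(2.0284^2 + 6.1575^2 + (-7.8821)^2) = 10.20572
Step 2: Project.
Since ||x|| > R, scale = R/||x|| = 1/10.20572 = 0.097984, proj(x) = scale * x
proj(x) = [0.198751, 0.603336, -0.77232]
Step 3: Dot product.
a^T * proj(x) = -1*0.198751 - 2*0.603336 - 4*(-0.77232) = 1.6839


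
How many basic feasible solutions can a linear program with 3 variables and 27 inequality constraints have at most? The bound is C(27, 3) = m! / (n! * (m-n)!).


Each vertex corresponds to some choice of n active constraints out of m, so the number of vertices is at most C(m, n) = m! / (n!(m-n)!).
m = 27, n = 3
Numerator: 27 * 26 * 25
Denominator: 3! = 6
C(27, 3) = 2925


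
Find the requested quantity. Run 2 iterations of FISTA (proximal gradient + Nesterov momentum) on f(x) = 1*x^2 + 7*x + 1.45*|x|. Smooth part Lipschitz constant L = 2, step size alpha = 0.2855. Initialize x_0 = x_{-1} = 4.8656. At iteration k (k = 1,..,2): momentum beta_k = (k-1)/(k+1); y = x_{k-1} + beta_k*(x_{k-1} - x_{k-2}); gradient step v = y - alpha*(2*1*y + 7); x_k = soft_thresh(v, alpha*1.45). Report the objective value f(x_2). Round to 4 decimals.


FISTA on f(x) = 1*x^2 + 7*x + 1.45*|x|
L = 2, alpha = 0.2855
Iteration 1: beta = 0.0, y = 4.8656 + 0.0*(4.8656 - 4.8656) = 4.8656
  grad(y) = 16.7312, v = y - alpha*grad = 0.0888
  prox(v) = soft_thresh(0.0888, 0.414) = 0.0
Iteration 2: beta = 0.3333, y = 0.0 + 0.3333*(0.0 - 4.8656) = -1.6219
  grad(y) = 3.7563, v = y - alpha*grad = -2.6943
  prox(v) = soft_thresh(-2.6943, 0.414) = -2.2803
f(x_2) = 1*(-2.2803)^2 + 7*(-2.2803) + 1.45*|-2.2803| = -7.4559


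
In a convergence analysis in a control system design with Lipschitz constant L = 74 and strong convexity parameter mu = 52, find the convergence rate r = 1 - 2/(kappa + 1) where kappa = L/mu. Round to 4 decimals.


Step 1: Compute the condition number.
kappa = L/mu = 74/52 = 1.4231
Step 2: Compute the convergence rate.
r = 1 - 2/(kappa + 1) = 1 - 2*mu/(L + mu) = (L - mu)/(L + mu) = 22/126 = 0.1746


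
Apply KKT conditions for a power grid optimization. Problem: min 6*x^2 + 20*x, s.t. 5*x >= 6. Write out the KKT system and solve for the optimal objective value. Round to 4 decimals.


Step 1: Try lambda = 0 (constraint inactive).
x_unc = -20/(2*6) = -1.6667
Check: 5*-1.6667 = -8.3335 < 6 -- violated!
Step 2: Constraint must be active: 5*x = 6
x* = 6/5 = 1.2
lambda = (2*6*1.2 + 20)/5 = 6.88
Step 3: Compute optimal value.
f(x*) = 6*1.2^2 + 20*1.2 = 32.64


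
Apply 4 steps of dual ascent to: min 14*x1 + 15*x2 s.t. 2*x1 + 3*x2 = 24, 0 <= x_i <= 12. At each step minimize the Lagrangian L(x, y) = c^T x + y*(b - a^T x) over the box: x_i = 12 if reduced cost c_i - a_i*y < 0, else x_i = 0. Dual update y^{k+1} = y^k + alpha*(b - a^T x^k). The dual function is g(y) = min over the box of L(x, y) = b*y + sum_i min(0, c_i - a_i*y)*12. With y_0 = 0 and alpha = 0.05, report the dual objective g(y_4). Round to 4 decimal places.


Dual ascent for LP: min 14*x1 + 15*x2, 2*x1 + 3*x2 = 24, 0 <= x_i <= 12
Step 1: y^k = 0.0, reduced costs: (14.0, 15.0)
  x^k = (0.0, 0.0), subgradient = b - a^T x = 24.0
  y^{k+1} = 0.0 + 0.05*24.0 = 1.2
Step 2: y^k = 1.2, reduced costs: (11.6, 11.4)
  x^k = (0.0, 0.0), subgradient = b - a^T x = 24.0
  y^{k+1} = 1.2 + 0.05*24.0 = 2.4
Step 3: y^k = 2.4, reduced costs: (9.2, 7.8)
  x^k = (0.0, 0.0), subgradient = b - a^T x = 24.0
  y^{k+1} = 2.4 + 0.05*24.0 = 3.6
Step 4: y^k = 3.6, reduced costs: (6.8, 4.2)
  x^k = (0.0, 0.0), subgradient = b - a^T x = 24.0
  y^{k+1} = 3.6 + 0.05*24.0 = 4.8
Dual objective at y_4 = 4.8: reduced costs (4.4, 0.6), box minimizer x = (0.0, 0.0)
g(y_4) = b*y + (c1 - a1*y)*x1 + (c2 - a2*y)*x2 = 24*4.8 + 4.4*0.0 + 0.6*0.0 = 115.2 + 0.0 + 0.0 = 115.2


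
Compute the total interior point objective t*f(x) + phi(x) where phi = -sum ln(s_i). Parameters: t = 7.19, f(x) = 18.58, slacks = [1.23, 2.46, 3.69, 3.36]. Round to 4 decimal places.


Step 1: Compute log-barrier.
ln values: [0.207, 0.9002, 1.3056, 1.2119]
phi = -(0.207 + 0.9002 + 1.3056 + 1.2119) = -3.6247
Step 2: Compute augmented objective.
t*f(x) = 7.19*18.58 = 133.5902
Total = 133.5902 - 3.6247 = 129.9655


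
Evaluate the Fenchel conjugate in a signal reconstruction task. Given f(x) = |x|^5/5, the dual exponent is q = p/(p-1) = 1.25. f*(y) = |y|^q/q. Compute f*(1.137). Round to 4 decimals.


The conjugate exponent q satisfies 1/p + 1/q = 1.
p = 5, so q = 5/(5 - 1) = 1.25
|y|^q = 1.137^1.25 = 1.1741
f*(1.137) = 1.1741 / 1.25 = 0.9393


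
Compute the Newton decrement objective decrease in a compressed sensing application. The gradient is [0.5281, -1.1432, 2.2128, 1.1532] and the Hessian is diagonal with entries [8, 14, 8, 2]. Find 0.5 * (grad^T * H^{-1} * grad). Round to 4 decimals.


Step 1: H is diagonal, so H^(-1) * g = [0.066, -0.0817, 0.2766, 0.5766].
Step 2: g^T H^(-1) g = sum_i g_i^2 / H_ii
  = (0.5281)^2/8 + (-1.1432)^2/14 + (2.2128)^2/8 + (1.1532)^2/2
  = 0.0349 + 0.0934 + 0.6121 + 0.6649 = 1.4052
Step 3: Objective decrease = 0.5 * g^T H^(-1) g = 0.7026


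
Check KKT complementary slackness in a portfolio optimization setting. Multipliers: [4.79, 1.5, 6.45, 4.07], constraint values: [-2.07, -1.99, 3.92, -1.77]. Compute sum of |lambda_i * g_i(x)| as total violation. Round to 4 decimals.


KKT complementary slackness check:
lambda_1 * g_1 = 4.79 * -2.07 = -9.9153
lambda_2 * g_2 = 1.5 * -1.99 = -2.985
lambda_3 * g_3 = 6.45 * 3.92 = 25.284
lambda_4 * g_4 = 4.07 * -1.77 = -7.2039
Total violation = 9.9153 + 2.985 + 25.284 + 7.2039 = 45.3882


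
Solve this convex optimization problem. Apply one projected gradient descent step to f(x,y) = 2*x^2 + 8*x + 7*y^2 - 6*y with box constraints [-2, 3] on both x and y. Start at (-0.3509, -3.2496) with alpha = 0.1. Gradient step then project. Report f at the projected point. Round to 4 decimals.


Step 1: Compute gradient at (-0.3509, -3.2496).
grad_x = 2*2*-0.3509 + 8 = 6.5964
grad_y = 2*7*-3.2496 - 6 = -51.4944
Step 2: Gradient step.
x_raw = -0.3509 - 0.1*6.5964 = -1.0105
y_raw = -3.2496 - 0.1*-51.4944 = 1.8998
Step 3: Project onto [-2, 3].
x_proj = clip(-1.0105) = -1.0105
y_proj = clip(1.8998) = 1.8998
Step 4: Evaluate f.
f(-1.0105, 1.8998) = 7.8248


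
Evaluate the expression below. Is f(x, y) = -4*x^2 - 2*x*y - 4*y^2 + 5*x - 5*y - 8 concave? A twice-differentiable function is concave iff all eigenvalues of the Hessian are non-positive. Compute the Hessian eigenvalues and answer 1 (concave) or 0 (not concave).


The Hessian of f(x,y) = -4*x^2 - 2*x*y - 4*y^2 + 5*x - 5*y - 8 is:
H = [[-8, -2], [-2, -8]]
Trace = -8 - 8 = -16
Determinant = -8*-8 - (-2)^2 = 60
Discriminant = (-16)^2 - 4*60 = 16.0
Eigenvalues: lambda_1 = -10.0, lambda_2 = -6.0
The function is concave.

1


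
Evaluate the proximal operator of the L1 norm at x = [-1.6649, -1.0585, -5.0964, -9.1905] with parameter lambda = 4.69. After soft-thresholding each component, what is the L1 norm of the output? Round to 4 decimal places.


Soft-thresholding with lambda = 4.69:
prox(-1.6649) = sign(-1.6649)*max(|-1.6649| - 4.69, 0) = 0.0
prox(-1.0585) = sign(-1.0585)*max(|-1.0585| - 4.69, 0) = 0.0
prox(-5.0964) = sign(-5.0964)*max(|-5.0964| - 4.69, 0) = -0.4064
prox(-9.1905) = sign(-9.1905)*max(|-9.1905| - 4.69, 0) = -4.5005
prox(x) = [0.0, 0.0, -0.4064, -4.5005]
||prox(x)||_1 = 0.0 + 0.0 + 0.4064 + 4.5005 = 4.9069


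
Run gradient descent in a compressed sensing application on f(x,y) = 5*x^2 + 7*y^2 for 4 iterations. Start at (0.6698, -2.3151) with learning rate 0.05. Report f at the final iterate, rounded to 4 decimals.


Gradient descent on f(x,y) = 5*x^2 + 7*y^2.
Starting point: (0.6698, -2.3151), alpha = 0.05
Step 1: grad_x = 2*5*0.6698 = 6.698, grad_y = 2*7*-2.3151 = -32.4114
  x_1 = 0.6698 - 0.05*6.698 = 0.3349
  y_1 = -2.3151 - 0.05*-32.4114 = -0.6945
Step 2: grad_x = 2*5*0.3349 = 3.349, grad_y = 2*7*-0.6945 = -9.7234
  x_2 = 0.3349 - 0.05*3.349 = 0.1675
  y_2 = -0.6945 - 0.05*-9.7234 = -0.2084
Step 3: grad_x = 2*5*0.1675 = 1.6745, grad_y = 2*7*-0.2084 = -2.917
  x_3 = 0.1675 - 0.05*1.6745 = 0.0837
  y_3 = -0.2084 - 0.05*-2.917 = -0.0625
Step 4: grad_x = 2*5*0.0837 = 0.8373, grad_y = 2*7*-0.0625 = -0.8751
  x_4 = 0.0837 - 0.05*0.8373 = 0.0419
  y_4 = -0.0625 - 0.05*-0.8751 = -0.0188
f(0.0419, -0.0188) = 5*0.0419^2 + 7*(-0.0188)^2 = 0.0112


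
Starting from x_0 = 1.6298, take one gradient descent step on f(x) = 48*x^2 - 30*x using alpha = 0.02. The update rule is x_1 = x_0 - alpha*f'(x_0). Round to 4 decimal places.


We compute the gradient at x_0 and apply the update.
f'(x) = 96*x - 30
f'(1.6298) = 96*1.6298 - 30 = 126.4608
x_1 = 1.6298 - 0.02*126.4608 = -0.8994


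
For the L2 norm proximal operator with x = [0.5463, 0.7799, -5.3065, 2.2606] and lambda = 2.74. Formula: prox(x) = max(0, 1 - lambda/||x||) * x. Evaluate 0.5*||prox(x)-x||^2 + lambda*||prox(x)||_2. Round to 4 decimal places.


Step 1: Compute ||x||.
||x|| = 5.846
Step 2: Compute scaling factor.
scale = max(0, 1 - 2.74/5.846) = 0.5313
Step 3: prox(x) = [0.2903, 0.4144, -2.8194, 1.2011]
||prox(x)|| = 3.106
Step 4: Proximal objective.
0.5*||prox-x||^2 = 3.7538
lambda*||prox|| = 8.5104
Total = 12.2643


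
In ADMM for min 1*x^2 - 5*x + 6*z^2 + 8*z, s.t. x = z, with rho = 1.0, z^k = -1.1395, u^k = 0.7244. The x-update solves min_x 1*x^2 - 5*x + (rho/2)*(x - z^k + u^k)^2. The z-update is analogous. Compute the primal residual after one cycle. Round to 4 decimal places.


ADMM iteration with rho = 1.0, z^k = -1.1395, u^k = 0.7244
Step 1: x-update.
Minimize 1*x^2 - 5*x + (1.0/2)*(x + 1.1395 + 0.7244)^2
FOC: (2*1 + 1.0)*x = 5 + 1.0*(-1.1395 - 0.7244)
x^{k+1} = 1.0454
Step 2: z-update.
Minimize 6*z^2 + 8*z + (1.0/2)*(1.0454 - z + 0.7244)^2
FOC: (2*6 + 1.0)*z = -8 + 1.0*(1.0454 + 0.7244)
z^{k+1} = -0.4792
Step 3: u-update.
u^{k+1} = 0.7244 + 1.0454 + 0.4792 = 2.249
Step 4: Primal residual = |1.0454 + 0.4792| = 1.5246


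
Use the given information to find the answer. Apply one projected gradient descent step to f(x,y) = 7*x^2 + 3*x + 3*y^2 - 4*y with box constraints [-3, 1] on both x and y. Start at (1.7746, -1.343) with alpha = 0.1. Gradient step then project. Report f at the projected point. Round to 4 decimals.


Step 1: Compute gradient at (1.7746, -1.343).
grad_x = 2*7*1.7746 + 3 = 27.8444
grad_y = 2*3*-1.343 - 4 = -12.058
Step 2: Gradient step.
x_raw = 1.7746 - 0.1*27.8444 = -1.0098
y_raw = -1.343 - 0.1*-12.058 = -0.1372
Step 3: Project onto [-3, 1].
x_proj = clip(-1.0098) = -1.0098
y_proj = clip(-0.1372) = -0.1372
Step 4: Evaluate f.
f(-1.0098, -0.1372) = 4.7142


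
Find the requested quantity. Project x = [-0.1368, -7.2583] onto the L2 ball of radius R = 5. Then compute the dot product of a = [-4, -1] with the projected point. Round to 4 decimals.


Step 1: Compute ||x|| (intermediates to 6 decimals).
||x|| = sqrt((-0.1368)^2 + (-7.2583)^2) = 7.259589
Step 2: Project.
Since ||x|| > R, scale = R/||x|| = 5/7.259589 = 0.688744, proj(x) = scale * x
proj(x) = [-0.09422, -4.999111]
Step 3: Dot product.
a^T * proj(x) = -4*(-0.09422) - 1*(-4.999111) = 5.376


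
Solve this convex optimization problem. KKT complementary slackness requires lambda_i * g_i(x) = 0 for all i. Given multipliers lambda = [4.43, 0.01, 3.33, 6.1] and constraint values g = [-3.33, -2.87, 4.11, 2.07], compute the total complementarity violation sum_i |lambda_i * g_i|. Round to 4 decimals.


KKT complementary slackness check:
lambda_1 * g_1 = 4.43 * -3.33 = -14.7519
lambda_2 * g_2 = 0.01 * -2.87 = -0.0287
lambda_3 * g_3 = 3.33 * 4.11 = 13.6863
lambda_4 * g_4 = 6.1 * 2.07 = 12.627
Total violation = 14.7519 + 0.0287 + 13.6863 + 12.627 = 41.0939


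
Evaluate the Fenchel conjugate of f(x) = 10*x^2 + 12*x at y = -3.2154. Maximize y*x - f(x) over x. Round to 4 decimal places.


f*(y) = sup_x {y*x - a*x^2 - b*x} = sup_x {(y-b)*x - a*x^2}
FOC: (y - b) - 2a*x = 0 => x* = (y - b)/(2a)
x* = (-3.2154 - 12)/(2*10) = -0.7608
f*(-3.2154) = (y-b)^2/(4a) = (-3.2154 - 12)^2/(4*10)
= 231.5084/40 = 5.7877


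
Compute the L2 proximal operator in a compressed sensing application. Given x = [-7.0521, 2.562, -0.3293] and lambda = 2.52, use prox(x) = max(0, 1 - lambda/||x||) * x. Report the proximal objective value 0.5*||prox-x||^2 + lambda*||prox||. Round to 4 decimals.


Step 1: Compute ||x||.
||x|| = 7.5103
Step 2: Compute scaling factor.
scale = max(0, 1 - 2.52/7.5103) = 0.6645
Step 3: prox(x) = [-4.6858, 1.7023, -0.2188]
||prox(x)|| = 4.9903
Step 4: Proximal objective.
0.5*||prox-x||^2 = 3.1752
lambda*||prox|| = 12.5756
Total = 15.7507


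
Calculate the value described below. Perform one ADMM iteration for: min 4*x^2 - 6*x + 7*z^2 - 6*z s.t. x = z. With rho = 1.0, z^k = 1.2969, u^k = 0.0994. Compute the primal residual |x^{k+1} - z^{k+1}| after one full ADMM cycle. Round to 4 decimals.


ADMM iteration with rho = 1.0, z^k = 1.2969, u^k = 0.0994
Step 1: x-update.
Minimize 4*x^2 - 6*x + (1.0/2)*(x - 1.2969 + 0.0994)^2
FOC: (2*4 + 1.0)*x = 6 + 1.0*(1.2969 - 0.0994)
x^{k+1} = 0.7997
Step 2: z-update.
Minimize 7*z^2 - 6*z + (1.0/2)*(0.7997 - z + 0.0994)^2
FOC: (2*7 + 1.0)*z = 6 + 1.0*(0.7997 + 0.0994)
z^{k+1} = 0.4599
Step 3: u-update.
u^{k+1} = 0.0994 + 0.7997 - 0.4599 = 0.4392
Step 4: Primal residual = |0.7997 - 0.4599| = 0.3398


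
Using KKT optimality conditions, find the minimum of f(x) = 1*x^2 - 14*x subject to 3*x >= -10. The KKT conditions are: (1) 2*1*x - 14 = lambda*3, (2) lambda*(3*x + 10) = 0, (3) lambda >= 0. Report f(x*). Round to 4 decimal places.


Step 1: Try lambda = 0 (constraint inactive).
Stationarity: 2*1*x - 14 = 0
x* = 14/(2*1) = 7.0
Check constraint: 3*7.0 = 21.0 >= -10 -- satisfied.
Step 2: Compute optimal value.
f(x*) = 1*7.0^2 - 14*7.0 = -49.0


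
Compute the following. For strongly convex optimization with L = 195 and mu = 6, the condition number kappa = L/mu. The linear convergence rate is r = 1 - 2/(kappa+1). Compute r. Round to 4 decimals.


Step 1: Compute the condition number.
kappa = L/mu = 195/6 = 32.5
Step 2: Compute the convergence rate.
r = 1 - 2/(kappa + 1) = 1 - 2*mu/(L + mu) = (L - mu)/(L + mu) = 189/201 = 0.9403


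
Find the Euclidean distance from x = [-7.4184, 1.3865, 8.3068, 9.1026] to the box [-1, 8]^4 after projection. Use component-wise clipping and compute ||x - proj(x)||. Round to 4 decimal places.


Project each component onto [-1, 8].
clip(-7.4184) = -1.0, clip(1.3865) = 1.3865, clip(8.3068) = 8.0, clip(9.1026) = 8.0
Projection = [-1.0, 1.3865, 8.0, 8.0]
Squared diffs: [41.1959, 0.0, 0.0941, 1.2157]
Distance = sqrt(42.5057) = 6.5196


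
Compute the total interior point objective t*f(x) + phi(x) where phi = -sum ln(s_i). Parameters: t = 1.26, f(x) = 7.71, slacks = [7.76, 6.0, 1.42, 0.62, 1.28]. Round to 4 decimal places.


Step 1: Compute log-barrier.
ln values: [2.049, 1.7918, 0.3507, -0.478, 0.2469]
phi = -(2.049 + 1.7918 + 0.3507 - 0.478 + 0.2469) = -3.9602
Step 2: Compute augmented objective.
t*f(x) = 1.26*7.71 = 9.7146
Total = 9.7146 - 3.9602 = 5.7544


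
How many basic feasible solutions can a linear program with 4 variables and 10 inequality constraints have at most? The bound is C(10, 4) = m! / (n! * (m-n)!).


Each vertex corresponds to some choice of n active constraints out of m, so the number of vertices is at most C(m, n) = m! / (n!(m-n)!).
m = 10, n = 4
Numerator: 10 * 9 * 8 * 7
Denominator: 4! = 24
C(10, 4) = 210


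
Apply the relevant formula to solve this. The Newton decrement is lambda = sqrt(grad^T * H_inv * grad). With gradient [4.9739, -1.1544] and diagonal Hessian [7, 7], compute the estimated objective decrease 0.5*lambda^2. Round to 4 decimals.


Step 1: H is diagonal, so H^(-1) * g = [0.7106, -0.1649].
Step 2: g^T H^(-1) g = sum_i g_i^2 / H_ii
  = (4.9739)^2/7 + (-1.1544)^2/7
  = 3.5342 + 0.1904 = 3.7246
Step 3: Objective decrease = 0.5 * g^T H^(-1) g = 1.8623


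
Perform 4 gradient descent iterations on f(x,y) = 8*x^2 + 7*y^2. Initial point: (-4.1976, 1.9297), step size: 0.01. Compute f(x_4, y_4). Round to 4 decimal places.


Gradient descent on f(x,y) = 8*x^2 + 7*y^2.
Starting point: (-4.1976, 1.9297), alpha = 0.01
Step 1: grad_x = 2*8*-4.1976 = -67.1616, grad_y = 2*7*1.9297 = 27.0158
  x_1 = -4.1976 - 0.01*-67.1616 = -3.526
  y_1 = 1.9297 - 0.01*27.0158 = 1.6595
Step 2: grad_x = 2*8*-3.526 = -56.4157, grad_y = 2*7*1.6595 = 23.2336
  x_2 = -3.526 - 0.01*-56.4157 = -2.9618
  y_2 = 1.6595 - 0.01*23.2336 = 1.4272
Step 3: grad_x = 2*8*-2.9618 = -47.3892, grad_y = 2*7*1.4272 = 19.9809
  x_3 = -2.9618 - 0.01*-47.3892 = -2.4879
  y_3 = 1.4272 - 0.01*19.9809 = 1.2274
Step 4: grad_x = 2*8*-2.4879 = -39.8069, grad_y = 2*7*1.2274 = 17.1836
  x_4 = -2.4879 - 0.01*-39.8069 = -2.0899
  y_4 = 1.2274 - 0.01*17.1836 = 1.0556
f(-2.0899, 1.0556) = 8*(-2.0899)^2 + 7*1.0556^2 = 42.7398


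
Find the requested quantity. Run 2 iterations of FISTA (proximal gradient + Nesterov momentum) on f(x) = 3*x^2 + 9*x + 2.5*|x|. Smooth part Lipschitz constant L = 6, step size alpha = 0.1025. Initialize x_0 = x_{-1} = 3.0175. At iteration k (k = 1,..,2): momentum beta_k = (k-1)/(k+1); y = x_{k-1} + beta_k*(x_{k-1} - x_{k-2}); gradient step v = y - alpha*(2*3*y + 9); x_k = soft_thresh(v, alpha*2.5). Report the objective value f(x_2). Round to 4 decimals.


FISTA on f(x) = 3*x^2 + 9*x + 2.5*|x|
L = 6, alpha = 0.1025
Iteration 1: beta = 0.0, y = 3.0175 + 0.0*(3.0175 - 3.0175) = 3.0175
  grad(y) = 27.105, v = y - alpha*grad = 0.2392
  prox(v) = soft_thresh(0.2392, 0.2563) = 0.0
Iteration 2: beta = 0.3333, y = 0.0 + 0.3333*(0.0 - 3.0175) = -1.0058
  grad(y) = 2.965, v = y - alpha*grad = -1.3097
  prox(v) = soft_thresh(-1.3097, 0.2563) = -1.0535
f(x_2) = 3*(-1.0535)^2 + 9*(-1.0535) + 2.5*|-1.0535| = -3.5182


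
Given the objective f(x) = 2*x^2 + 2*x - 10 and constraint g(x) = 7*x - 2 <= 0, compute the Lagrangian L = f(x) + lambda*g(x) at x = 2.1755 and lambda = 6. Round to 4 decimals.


Step 1: Evaluate f(x).
f(2.1755) = 2*2.1755^2 + 2*2.1755 - 10 = 3.8166
Step 2: Evaluate g(x).
g(2.1755) = 7*2.1755 - 2 = 13.2285
Step 3: Compute Lagrangian.
L = 3.8166 + 6*13.2285 = 83.1876


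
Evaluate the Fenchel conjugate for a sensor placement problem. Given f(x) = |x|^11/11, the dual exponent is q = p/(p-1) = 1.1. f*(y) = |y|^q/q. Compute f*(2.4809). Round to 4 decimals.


The conjugate exponent q satisfies 1/p + 1/q = 1.
p = 11, so q = 11/(11 - 1) = 1.1
|y|^q = 2.4809^1.1 = 2.7169
f*(2.4809) = 2.7169 / 1.1 = 2.4699


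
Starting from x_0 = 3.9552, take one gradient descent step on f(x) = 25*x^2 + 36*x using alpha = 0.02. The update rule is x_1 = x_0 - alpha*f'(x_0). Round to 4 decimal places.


We compute the gradient at x_0 and apply the update.
f'(x) = 50*x + 36
f'(3.9552) = 50*3.9552 + 36 = 233.76
x_1 = 3.9552 - 0.02*233.76 = -0.72


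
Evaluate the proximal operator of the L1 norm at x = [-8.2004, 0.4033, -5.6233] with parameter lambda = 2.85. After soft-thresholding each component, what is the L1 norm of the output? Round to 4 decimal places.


Soft-thresholding with lambda = 2.85:
prox(-8.2004) = sign(-8.2004)*max(|-8.2004| - 2.85, 0) = -5.3504
prox(0.4033) = sign(0.4033)*max(|0.4033| - 2.85, 0) = 0.0
prox(-5.6233) = sign(-5.6233)*max(|-5.6233| - 2.85, 0) = -2.7733
prox(x) = [-5.3504, 0.0, -2.7733]
||prox(x)||_1 = 5.3504 + 0.0 + 2.7733 = 8.1237


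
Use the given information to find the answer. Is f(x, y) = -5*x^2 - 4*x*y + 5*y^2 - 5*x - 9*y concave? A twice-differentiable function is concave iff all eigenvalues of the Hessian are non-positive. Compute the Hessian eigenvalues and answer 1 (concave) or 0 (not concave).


The Hessian of f(x,y) = -5*x^2 - 4*x*y + 5*y^2 - 5*x - 9*y is:
H = [[-10, -4], [-4, 10]]
Trace = -10 + 10 = 0
Determinant = -10*10 - (-4)^2 = -116
Discriminant = (0)^2 - 4*-116 = 464.0
Eigenvalues: lambda_1 = -10.7703, lambda_2 = 10.7703
The function is not concave.

0


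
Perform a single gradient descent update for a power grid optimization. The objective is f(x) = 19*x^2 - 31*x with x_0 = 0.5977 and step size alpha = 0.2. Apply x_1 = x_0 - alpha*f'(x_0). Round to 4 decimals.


We compute the gradient at x_0 and apply the update.
f'(x) = 38*x - 31
f'(0.5977) = 38*0.5977 - 31 = -8.2874
x_1 = 0.5977 - 0.2*-8.2874 = 2.2552


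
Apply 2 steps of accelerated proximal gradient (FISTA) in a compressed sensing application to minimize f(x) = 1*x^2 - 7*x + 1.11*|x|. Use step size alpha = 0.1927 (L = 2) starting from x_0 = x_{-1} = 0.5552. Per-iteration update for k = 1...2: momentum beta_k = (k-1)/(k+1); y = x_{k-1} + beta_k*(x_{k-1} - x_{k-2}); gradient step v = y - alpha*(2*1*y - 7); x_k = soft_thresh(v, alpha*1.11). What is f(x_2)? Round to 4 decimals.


FISTA on f(x) = 1*x^2 - 7*x + 1.11*|x|
L = 2, alpha = 0.1927
Iteration 1: beta = 0.0, y = 0.5552 + 0.0*(0.5552 - 0.5552) = 0.5552
  grad(y) = -5.8896, v = y - alpha*grad = 1.6901
  prox(v) = soft_thresh(1.6901, 0.2139) = 1.4762
Iteration 2: beta = 0.3333, y = 1.4762 + 0.3333*(1.4762 - 0.5552) = 1.7832
  grad(y) = -3.4335, v = y - alpha*grad = 2.4449
  prox(v) = soft_thresh(2.4449, 0.2139) = 2.231
f(x_2) = 1*2.231^2 - 7*2.231 + 1.11*|2.231| = -8.1632


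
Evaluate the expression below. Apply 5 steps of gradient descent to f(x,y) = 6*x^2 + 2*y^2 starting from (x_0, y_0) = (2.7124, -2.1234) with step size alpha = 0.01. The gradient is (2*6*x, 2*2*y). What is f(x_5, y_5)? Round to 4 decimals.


Gradient descent on f(x,y) = 6*x^2 + 2*y^2.
Starting point: (2.7124, -2.1234), alpha = 0.01
Step 1: grad_x = 2*6*2.7124 = 32.5488, grad_y = 2*2*-2.1234 = -8.4936
  x_1 = 2.7124 - 0.01*32.5488 = 2.3869
  y_1 = -2.1234 - 0.01*-8.4936 = -2.0385
Step 2: grad_x = 2*6*2.3869 = 28.6429, grad_y = 2*2*-2.0385 = -8.1539
  x_2 = 2.3869 - 0.01*28.6429 = 2.1005
  y_2 = -2.0385 - 0.01*-8.1539 = -1.9569
Step 3: grad_x = 2*6*2.1005 = 25.2058, grad_y = 2*2*-1.9569 = -7.8277
  x_3 = 2.1005 - 0.01*25.2058 = 1.8484
  y_3 = -1.9569 - 0.01*-7.8277 = -1.8786
Step 4: grad_x = 2*6*1.8484 = 22.1811, grad_y = 2*2*-1.8786 = -7.5146
  x_4 = 1.8484 - 0.01*22.1811 = 1.6266
  y_4 = -1.8786 - 0.01*-7.5146 = -1.8035
Step 5: grad_x = 2*6*1.6266 = 19.5194, grad_y = 2*2*-1.8035 = -7.214
  x_5 = 1.6266 - 0.01*19.5194 = 1.4314
  y_5 = -1.8035 - 0.01*-7.214 = -1.7314
f(1.4314, -1.7314) = 6*1.4314^2 + 2*(-1.7314)^2 = 18.289


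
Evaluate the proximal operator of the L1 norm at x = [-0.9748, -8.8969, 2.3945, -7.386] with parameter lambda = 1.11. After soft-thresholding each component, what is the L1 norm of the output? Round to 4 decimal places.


Soft-thresholding with lambda = 1.11:
prox(-0.9748) = sign(-0.9748)*max(|-0.9748| - 1.11, 0) = 0.0
prox(-8.8969) = sign(-8.8969)*max(|-8.8969| - 1.11, 0) = -7.7869
prox(2.3945) = sign(2.3945)*max(|2.3945| - 1.11, 0) = 1.2845
prox(-7.386) = sign(-7.386)*max(|-7.386| - 1.11, 0) = -6.276
prox(x) = [0.0, -7.7869, 1.2845, -6.276]
||prox(x)||_1 = 0.0 + 7.7869 + 1.2845 + 6.276 = 15.3474


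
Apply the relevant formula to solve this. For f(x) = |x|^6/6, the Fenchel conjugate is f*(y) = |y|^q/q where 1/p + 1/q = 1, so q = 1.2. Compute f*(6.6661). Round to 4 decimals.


The conjugate exponent q satisfies 1/p + 1/q = 1.
p = 6, so q = 6/(6 - 1) = 1.2
|y|^q = 6.6661^1.2 = 9.742
f*(6.6661) = 9.742 / 1.2 = 8.1183


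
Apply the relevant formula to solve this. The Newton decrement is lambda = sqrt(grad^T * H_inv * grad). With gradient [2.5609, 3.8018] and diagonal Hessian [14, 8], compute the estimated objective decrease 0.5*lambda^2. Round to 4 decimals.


Step 1: H is diagonal, so H^(-1) * g = [0.1829, 0.4752].
Step 2: g^T H^(-1) g = sum_i g_i^2 / H_ii
  = (2.5609)^2/14 + (3.8018)^2/8
  = 0.4684 + 1.8067 = 2.2752
Step 3: Objective decrease = 0.5 * g^T H^(-1) g = 1.1376


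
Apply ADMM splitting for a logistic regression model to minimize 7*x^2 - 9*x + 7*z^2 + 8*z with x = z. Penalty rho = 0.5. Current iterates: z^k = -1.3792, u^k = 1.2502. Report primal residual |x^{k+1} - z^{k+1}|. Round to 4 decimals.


ADMM iteration with rho = 0.5, z^k = -1.3792, u^k = 1.2502
Step 1: x-update.
Minimize 7*x^2 - 9*x + (0.5/2)*(x + 1.3792 + 1.2502)^2
FOC: (2*7 + 0.5)*x = 9 + 0.5*(-1.3792 - 1.2502)
x^{k+1} = 0.53
Step 2: z-update.
Minimize 7*z^2 + 8*z + (0.5/2)*(0.53 - z + 1.2502)^2
FOC: (2*7 + 0.5)*z = -8 + 0.5*(0.53 + 1.2502)
z^{k+1} = -0.4903
Step 3: u-update.
u^{k+1} = 1.2502 + 0.53 + 0.4903 = 2.2706
Step 4: Primal residual = |0.53 + 0.4903| = 1.0204


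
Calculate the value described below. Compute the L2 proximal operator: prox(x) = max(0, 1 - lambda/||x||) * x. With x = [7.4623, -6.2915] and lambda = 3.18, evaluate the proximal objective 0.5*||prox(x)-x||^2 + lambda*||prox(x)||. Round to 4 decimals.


Step 1: Compute ||x||.
||x|| = 9.7606
Step 2: Compute scaling factor.
scale = max(0, 1 - 3.18/9.7606) = 0.6742
Step 3: prox(x) = [5.0311, -4.2417]
||prox(x)|| = 6.5806
Step 4: Proximal objective.
0.5*||prox-x||^2 = 5.0562
lambda*||prox|| = 20.9263
Total = 25.9824


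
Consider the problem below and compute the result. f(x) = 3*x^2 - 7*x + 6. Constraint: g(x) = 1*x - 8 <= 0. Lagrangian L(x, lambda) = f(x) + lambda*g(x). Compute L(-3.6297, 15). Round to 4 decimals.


Step 1: Evaluate f(x).
f(-3.6297) = 3*(-3.6297)^2 - 7*(-3.6297) + 6 = 70.9321
Step 2: Evaluate g(x).
g(-3.6297) = 1*-3.6297 - 8 = -11.6297
Step 3: Compute Lagrangian.
L = 70.9321 + 15*-11.6297 = -103.5134


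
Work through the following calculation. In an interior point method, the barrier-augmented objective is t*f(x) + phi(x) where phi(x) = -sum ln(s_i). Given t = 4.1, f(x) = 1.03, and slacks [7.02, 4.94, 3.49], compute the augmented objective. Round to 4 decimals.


Step 1: Compute log-barrier.
ln values: [1.9488, 1.5974, 1.2499]
phi = -(1.9488 + 1.5974 + 1.2499) = -4.796
Step 2: Compute augmented objective.
t*f(x) = 4.1*1.03 = 4.223
Total = 4.223 - 4.796 = -0.573


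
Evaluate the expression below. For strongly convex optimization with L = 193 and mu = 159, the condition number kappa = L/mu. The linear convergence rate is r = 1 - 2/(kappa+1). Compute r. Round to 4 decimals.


Step 1: Compute the condition number.
kappa = L/mu = 193/159 = 1.2138
Step 2: Compute the convergence rate.
r = 1 - 2/(kappa + 1) = 1 - 2*mu/(L + mu) = (L - mu)/(L + mu) = 34/352 = 0.0966


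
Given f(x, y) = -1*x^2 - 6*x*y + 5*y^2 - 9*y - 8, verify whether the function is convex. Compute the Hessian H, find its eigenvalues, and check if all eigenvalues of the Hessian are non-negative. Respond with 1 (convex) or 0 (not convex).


The Hessian of f(x,y) = -1*x^2 - 6*x*y + 5*y^2 - 9*y - 8 is:
H = [[-2, -6], [-6, 10]]
Trace = -2 + 10 = 8
Determinant = -2*10 - (-6)^2 = -56
Discriminant = (8)^2 - 4*-56 = 288.0
Eigenvalues: lambda_1 = -4.4853, lambda_2 = 12.4853
The function is not convex.

0


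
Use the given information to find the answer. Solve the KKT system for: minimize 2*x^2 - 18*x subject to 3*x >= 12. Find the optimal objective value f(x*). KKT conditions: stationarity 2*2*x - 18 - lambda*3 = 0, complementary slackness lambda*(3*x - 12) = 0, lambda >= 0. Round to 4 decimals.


Step 1: Try lambda = 0 (constraint inactive).
Stationarity: 2*2*x - 18 = 0
x* = 18/(2*2) = 4.5
Check constraint: 3*4.5 = 13.5 >= 12 -- satisfied.
Step 2: Compute optimal value.
f(x*) = 2*4.5^2 - 18*4.5 = -40.5


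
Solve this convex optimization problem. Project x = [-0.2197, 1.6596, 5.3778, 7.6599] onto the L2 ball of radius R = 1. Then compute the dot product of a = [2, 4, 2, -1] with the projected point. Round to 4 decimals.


Step 1: Compute ||x|| (intermediates to 6 decimals).
||x|| = sqrt((-0.2197)^2 + 1.6596^2 + 5.3778^2 + 7.6599^2) = 9.507752
Step 2: Project.
Since ||x|| > R, scale = R/||x|| = 1/9.507752 = 0.105177, proj(x) = scale * x
proj(x) = [-0.023107, 0.174552, 0.565621, 0.805645]
Step 3: Dot product.
a^T * proj(x) = 2*(-0.023107) + 4*0.174552 + 2*0.565621 - 1*0.805645 = 0.9776


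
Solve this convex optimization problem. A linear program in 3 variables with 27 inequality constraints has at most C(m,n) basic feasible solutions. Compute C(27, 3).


Each vertex corresponds to some choice of n active constraints out of m, so the number of vertices is at most C(m, n) = m! / (n!(m-n)!).
m = 27, n = 3
Numerator: 27 * 26 * 25
Denominator: 3! = 6
C(27, 3) = 2925


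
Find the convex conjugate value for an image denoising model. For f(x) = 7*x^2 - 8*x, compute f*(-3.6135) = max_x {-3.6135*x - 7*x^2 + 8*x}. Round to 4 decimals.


f*(y) = sup_x {y*x - a*x^2 - b*x} = sup_x {(y-b)*x - a*x^2}
FOC: (y - b) - 2a*x = 0 => x* = (y - b)/(2a)
x* = (-3.6135 + 8)/(2*7) = 0.3133
f*(-3.6135) = (y-b)^2/(4a) = (-3.6135 + 8)^2/(4*7)
= 19.2414/28 = 0.6872


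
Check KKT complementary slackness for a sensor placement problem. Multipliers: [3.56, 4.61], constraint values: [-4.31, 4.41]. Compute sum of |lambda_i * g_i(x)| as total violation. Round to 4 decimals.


KKT complementary slackness check:
lambda_1 * g_1 = 3.56 * -4.31 = -15.3436
lambda_2 * g_2 = 4.61 * 4.41 = 20.3301
Total violation = 15.3436 + 20.3301 = 35.6737


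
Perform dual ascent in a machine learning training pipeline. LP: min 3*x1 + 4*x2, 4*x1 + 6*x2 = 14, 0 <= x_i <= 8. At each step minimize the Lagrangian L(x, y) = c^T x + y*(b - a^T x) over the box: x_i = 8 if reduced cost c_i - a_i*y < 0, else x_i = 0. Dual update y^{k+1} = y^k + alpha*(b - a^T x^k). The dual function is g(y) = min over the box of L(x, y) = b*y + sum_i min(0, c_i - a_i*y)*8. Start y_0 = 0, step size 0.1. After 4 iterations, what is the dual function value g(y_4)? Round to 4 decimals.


Dual ascent for LP: min 3*x1 + 4*x2, 4*x1 + 6*x2 = 14, 0 <= x_i <= 8
Step 1: y^k = 0.0, reduced costs: (3.0, 4.0)
  x^k = (0.0, 0.0), subgradient = b - a^T x = 14.0
  y^{k+1} = 0.0 + 0.1*14.0 = 1.4
Step 2: y^k = 1.4, reduced costs: (-2.6, -4.4)
  x^k = (8.0, 8.0), subgradient = b - a^T x = -66.0
  y^{k+1} = 1.4 + 0.1*-66.0 = -5.2
Step 3: y^k = -5.2, reduced costs: (23.8, 35.2)
  x^k = (0.0, 0.0), subgradient = b - a^T x = 14.0
  y^{k+1} = -5.2 + 0.1*14.0 = -3.8
Step 4: y^k = -3.8, reduced costs: (18.2, 26.8)
  x^k = (0.0, 0.0), subgradient = b - a^T x = 14.0
  y^{k+1} = -3.8 + 0.1*14.0 = -2.4
Dual objective at y_4 = -2.4: reduced costs (12.6, 18.4), box minimizer x = (0.0, 0.0)
g(y_4) = b*y + (c1 - a1*y)*x1 + (c2 - a2*y)*x2 = 14*(-2.4) + 12.6*0.0 + 18.4*0.0 = -33.6 + 0.0 + 0.0 = -33.6


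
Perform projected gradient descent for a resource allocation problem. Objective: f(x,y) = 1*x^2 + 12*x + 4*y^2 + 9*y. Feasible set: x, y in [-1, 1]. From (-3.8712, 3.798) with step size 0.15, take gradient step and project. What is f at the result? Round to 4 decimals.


Step 1: Compute gradient at (-3.8712, 3.798).
grad_x = 2*1*-3.8712 + 12 = 4.2576
grad_y = 2*4*3.798 + 9 = 39.384
Step 2: Gradient step.
x_raw = -3.8712 - 0.15*4.2576 = -4.5098
y_raw = 3.798 - 0.15*39.384 = -2.1096
Step 3: Project onto [-1, 1].
x_proj = clip(-4.5098) = -1.0
y_proj = clip(-2.1096) = -1.0
Step 4: Evaluate f.
f(-1.0, -1.0) = -16.0


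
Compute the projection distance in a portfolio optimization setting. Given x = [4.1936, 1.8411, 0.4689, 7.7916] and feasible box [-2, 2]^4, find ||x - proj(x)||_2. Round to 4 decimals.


Project each component onto [-2, 2].
clip(4.1936) = 2.0, clip(1.8411) = 1.8411, clip(0.4689) = 0.4689, clip(7.7916) = 2.0
Projection = [2.0, 1.8411, 0.4689, 2.0]
Squared diffs: [4.8119, 0.0, 0.0, 33.5426]
Distance = sqrt(38.3545) = 6.1931


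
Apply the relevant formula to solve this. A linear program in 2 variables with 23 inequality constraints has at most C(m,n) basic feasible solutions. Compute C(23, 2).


Each vertex corresponds to some choice of n active constraints out of m, so the number of vertices is at most C(m, n) = m! / (n!(m-n)!).
m = 23, n = 2
Numerator: 23 * 22
Denominator: 2! = 2
C(23, 2) = 253


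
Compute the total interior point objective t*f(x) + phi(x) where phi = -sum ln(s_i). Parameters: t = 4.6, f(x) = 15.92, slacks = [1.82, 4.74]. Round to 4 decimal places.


Step 1: Compute log-barrier.
ln values: [0.5988, 1.556]
phi = -(0.5988 + 1.556) = -2.1549
Step 2: Compute augmented objective.
t*f(x) = 4.6*15.92 = 73.232
Total = 73.232 - 2.1549 = 71.0771


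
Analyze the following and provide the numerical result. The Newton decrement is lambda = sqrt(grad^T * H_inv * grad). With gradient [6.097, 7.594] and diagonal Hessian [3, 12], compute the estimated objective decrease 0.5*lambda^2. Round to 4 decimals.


Step 1: H is diagonal, so H^(-1) * g = [2.0323, 0.6328].
Step 2: g^T H^(-1) g = sum_i g_i^2 / H_ii
  = (6.097)^2/3 + (7.594)^2/12
  = 12.3911 + 4.8057 = 17.1969
Step 3: Objective decrease = 0.5 * g^T H^(-1) g = 8.5984


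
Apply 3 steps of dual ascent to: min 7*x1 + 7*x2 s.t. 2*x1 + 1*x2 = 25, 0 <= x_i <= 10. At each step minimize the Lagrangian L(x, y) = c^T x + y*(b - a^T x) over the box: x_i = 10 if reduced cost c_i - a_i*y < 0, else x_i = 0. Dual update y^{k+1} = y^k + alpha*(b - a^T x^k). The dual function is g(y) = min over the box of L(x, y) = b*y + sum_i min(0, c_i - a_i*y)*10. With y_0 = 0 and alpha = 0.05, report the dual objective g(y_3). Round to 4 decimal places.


Dual ascent for LP: min 7*x1 + 7*x2, 2*x1 + 1*x2 = 25, 0 <= x_i <= 10
Step 1: y^k = 0.0, reduced costs: (7.0, 7.0)
  x^k = (0.0, 0.0), subgradient = b - a^T x = 25.0
  y^{k+1} = 0.0 + 0.05*25.0 = 1.25
Step 2: y^k = 1.25, reduced costs: (4.5, 5.75)
  x^k = (0.0, 0.0), subgradient = b - a^T x = 25.0
  y^{k+1} = 1.25 + 0.05*25.0 = 2.5
Step 3: y^k = 2.5, reduced costs: (2.0, 4.5)
  x^k = (0.0, 0.0), subgradient = b - a^T x = 25.0
  y^{k+1} = 2.5 + 0.05*25.0 = 3.75
Dual objective at y_3 = 3.75: reduced costs (-0.5, 3.25), box minimizer x = (10.0, 0.0)
g(y_3) = b*y + (c1 - a1*y)*x1 + (c2 - a2*y)*x2 = 25*3.75 + (-0.5)*10.0 + 3.25*0.0 = 93.75 - 5.0 + 0.0 = 88.75


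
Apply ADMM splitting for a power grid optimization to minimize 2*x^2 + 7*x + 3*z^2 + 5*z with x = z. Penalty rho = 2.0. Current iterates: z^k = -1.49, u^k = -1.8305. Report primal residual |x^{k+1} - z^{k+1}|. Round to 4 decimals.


ADMM iteration with rho = 2.0, z^k = -1.49, u^k = -1.8305
Step 1: x-update.
Minimize 2*x^2 + 7*x + (2.0/2)*(x + 1.49 - 1.8305)^2
FOC: (2*2 + 2.0)*x = -7 + 2.0*(-1.49 + 1.8305)
x^{k+1} = -1.0532
Step 2: z-update.
Minimize 3*z^2 + 5*z + (2.0/2)*(-1.0532 - z - 1.8305)^2
FOC: (2*3 + 2.0)*z = -5 + 2.0*(-1.0532 - 1.8305)
z^{k+1} = -1.3459
Step 3: u-update.
u^{k+1} = -1.8305 - 1.0532 + 1.3459 = -1.5378
Step 4: Primal residual = |-1.0532 + 1.3459| = 0.2928


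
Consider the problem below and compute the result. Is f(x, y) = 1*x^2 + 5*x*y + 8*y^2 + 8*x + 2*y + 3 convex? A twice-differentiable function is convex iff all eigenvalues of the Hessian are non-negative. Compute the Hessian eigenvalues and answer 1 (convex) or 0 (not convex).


The Hessian of f(x,y) = 1*x^2 + 5*x*y + 8*y^2 + 8*x + 2*y + 3 is:
H = [[2, 5], [5, 16]]
Trace = 2 + 16 = 18
Determinant = 2*16 - (5)^2 = 7
Discriminant = (18)^2 - 4*7 = 296.0
Eigenvalues: lambda_1 = 0.3977, lambda_2 = 17.6023
The function is convex.

1


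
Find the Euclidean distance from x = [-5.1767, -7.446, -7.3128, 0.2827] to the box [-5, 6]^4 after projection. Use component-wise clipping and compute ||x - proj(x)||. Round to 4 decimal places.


Project each component onto [-5, 6].
clip(-5.1767) = -5.0, clip(-7.446) = -5.0, clip(-7.3128) = -5.0, clip(0.2827) = 0.2827
Projection = [-5.0, -5.0, -5.0, 0.2827]
Squared diffs: [0.0312, 5.9829, 5.349, 0.0]
Distance = sqrt(11.3631) = 3.3709


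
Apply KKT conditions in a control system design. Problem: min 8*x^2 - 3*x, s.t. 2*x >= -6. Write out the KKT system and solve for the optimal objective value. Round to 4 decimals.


Step 1: Try lambda = 0 (constraint inactive).
Stationarity: 2*8*x - 3 = 0
x* = 3/(2*8) = 0.1875
Check constraint: 2*0.1875 = 0.375 >= -6 -- satisfied.
Step 2: Compute optimal value.
f(x*) = 8*0.1875^2 - 3*0.1875 = -0.2813


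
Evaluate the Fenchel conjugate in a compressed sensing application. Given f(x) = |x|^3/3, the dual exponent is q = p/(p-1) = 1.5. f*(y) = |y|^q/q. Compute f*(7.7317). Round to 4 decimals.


The conjugate exponent q satisfies 1/p + 1/q = 1.
p = 3, so q = 3/(3 - 1) = 1.5
|y|^q = 7.7317^1.5 = 21.4987
f*(7.7317) = 21.4987 / 1.5 = 14.3325


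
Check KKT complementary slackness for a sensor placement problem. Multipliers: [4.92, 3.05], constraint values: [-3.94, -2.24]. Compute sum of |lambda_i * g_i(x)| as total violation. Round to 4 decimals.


KKT complementary slackness check:
lambda_1 * g_1 = 4.92 * -3.94 = -19.3848
lambda_2 * g_2 = 3.05 * -2.24 = -6.832
Total violation = 19.3848 + 6.832 = 26.2168


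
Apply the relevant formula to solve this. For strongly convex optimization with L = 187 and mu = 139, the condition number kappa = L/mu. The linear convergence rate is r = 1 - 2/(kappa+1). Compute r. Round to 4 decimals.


Step 1: Compute the condition number.
kappa = L/mu = 187/139 = 1.3453
Step 2: Compute the convergence rate.
r = 1 - 2/(kappa + 1) = 1 - 2*mu/(L + mu) = (L - mu)/(L + mu) = 48/326 = 0.1472


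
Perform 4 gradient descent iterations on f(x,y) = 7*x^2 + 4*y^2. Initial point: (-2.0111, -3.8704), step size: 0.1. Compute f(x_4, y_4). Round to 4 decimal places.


Gradient descent on f(x,y) = 7*x^2 + 4*y^2.
Starting point: (-2.0111, -3.8704), alpha = 0.1
Step 1: grad_x = 2*7*-2.0111 = -28.1554, grad_y = 2*4*-3.8704 = -30.9632
  x_1 = -2.0111 - 0.1*-28.1554 = 0.8044
  y_1 = -3.8704 - 0.1*-30.9632 = -0.7741
Step 2: grad_x = 2*7*0.8044 = 11.2622, grad_y = 2*4*-0.7741 = -6.1926
  x_2 = 0.8044 - 0.1*11.2622 = -0.3218
  y_2 = -0.7741 - 0.1*-6.1926 = -0.1548
Step 3: grad_x = 2*7*-0.3218 = -4.5049, grad_y = 2*4*-0.1548 = -1.2385
  x_3 = -0.3218 - 0.1*-4.5049 = 0.1287
  y_3 = -0.1548 - 0.1*-1.2385 = -0.031
Step 4: grad_x = 2*7*0.1287 = 1.8019, grad_y = 2*4*-0.031 = -0.2477
  x_4 = 0.1287 - 0.1*1.8019 = -0.0515
  y_4 = -0.031 - 0.1*-0.2477 = -0.0062
f(-0.0515, -0.0062) = 7*(-0.0515)^2 + 4*(-0.0062)^2 = 0.0187


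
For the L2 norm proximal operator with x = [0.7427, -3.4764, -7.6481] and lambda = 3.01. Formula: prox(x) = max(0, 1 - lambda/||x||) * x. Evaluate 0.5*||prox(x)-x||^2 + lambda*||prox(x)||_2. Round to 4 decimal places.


Step 1: Compute ||x||.
||x|| = 8.4339
Step 2: Compute scaling factor.
scale = max(0, 1 - 3.01/8.4339) = 0.6431
Step 3: prox(x) = [0.4776, -2.2357, -4.9185]
||prox(x)|| = 5.4239
Step 4: Proximal objective.
0.5*||prox-x||^2 = 4.5301
lambda*||prox|| = 16.3259
Total = 20.8559


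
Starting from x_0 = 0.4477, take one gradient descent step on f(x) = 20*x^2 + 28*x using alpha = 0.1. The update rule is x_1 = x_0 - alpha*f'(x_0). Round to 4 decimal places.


We compute the gradient at x_0 and apply the update.
f'(x) = 40*x + 28
f'(0.4477) = 40*0.4477 + 28 = 45.908
x_1 = 0.4477 - 0.1*45.908 = -4.1431


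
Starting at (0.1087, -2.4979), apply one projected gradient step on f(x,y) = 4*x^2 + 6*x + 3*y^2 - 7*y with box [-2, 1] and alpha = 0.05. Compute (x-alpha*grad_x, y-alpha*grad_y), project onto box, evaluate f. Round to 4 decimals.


Step 1: Compute gradient at (0.1087, -2.4979).
grad_x = 2*4*0.1087 + 6 = 6.8696
grad_y = 2*3*-2.4979 - 7 = -21.9874
Step 2: Gradient step.
x_raw = 0.1087 - 0.05*6.8696 = -0.2348
y_raw = -2.4979 - 0.05*-21.9874 = -1.3985
Step 3: Project onto [-2, 1].
x_proj = clip(-0.2348) = -0.2348
y_proj = clip(-1.3985) = -1.3985
Step 4: Evaluate f.
f(-0.2348, -1.3985) = 14.4692


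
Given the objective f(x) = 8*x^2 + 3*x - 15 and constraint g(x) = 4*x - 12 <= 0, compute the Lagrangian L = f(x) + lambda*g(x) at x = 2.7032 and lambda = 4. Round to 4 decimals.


Step 1: Evaluate f(x).
f(2.7032) = 8*2.7032^2 + 3*2.7032 - 15 = 51.5679
Step 2: Evaluate g(x).
g(2.7032) = 4*2.7032 - 12 = -1.1872
Step 3: Compute Lagrangian.
L = 51.5679 + 4*-1.1872 = 46.8191
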